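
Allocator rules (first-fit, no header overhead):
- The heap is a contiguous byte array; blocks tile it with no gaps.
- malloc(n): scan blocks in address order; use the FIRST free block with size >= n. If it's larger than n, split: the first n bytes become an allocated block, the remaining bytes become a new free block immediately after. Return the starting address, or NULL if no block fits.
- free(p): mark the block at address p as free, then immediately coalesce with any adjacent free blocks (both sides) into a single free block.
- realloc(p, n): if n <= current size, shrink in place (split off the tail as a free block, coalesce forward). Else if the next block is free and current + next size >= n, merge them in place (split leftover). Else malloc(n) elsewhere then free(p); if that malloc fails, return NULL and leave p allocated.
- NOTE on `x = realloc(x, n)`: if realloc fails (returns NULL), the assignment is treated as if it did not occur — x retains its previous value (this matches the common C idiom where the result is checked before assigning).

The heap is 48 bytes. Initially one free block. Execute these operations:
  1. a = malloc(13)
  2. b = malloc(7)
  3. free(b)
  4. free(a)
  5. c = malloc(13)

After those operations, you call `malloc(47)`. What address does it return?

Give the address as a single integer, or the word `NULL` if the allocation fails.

Op 1: a = malloc(13) -> a = 0; heap: [0-12 ALLOC][13-47 FREE]
Op 2: b = malloc(7) -> b = 13; heap: [0-12 ALLOC][13-19 ALLOC][20-47 FREE]
Op 3: free(b) -> (freed b); heap: [0-12 ALLOC][13-47 FREE]
Op 4: free(a) -> (freed a); heap: [0-47 FREE]
Op 5: c = malloc(13) -> c = 0; heap: [0-12 ALLOC][13-47 FREE]
malloc(47): first-fit scan over [0-12 ALLOC][13-47 FREE] -> NULL

Answer: NULL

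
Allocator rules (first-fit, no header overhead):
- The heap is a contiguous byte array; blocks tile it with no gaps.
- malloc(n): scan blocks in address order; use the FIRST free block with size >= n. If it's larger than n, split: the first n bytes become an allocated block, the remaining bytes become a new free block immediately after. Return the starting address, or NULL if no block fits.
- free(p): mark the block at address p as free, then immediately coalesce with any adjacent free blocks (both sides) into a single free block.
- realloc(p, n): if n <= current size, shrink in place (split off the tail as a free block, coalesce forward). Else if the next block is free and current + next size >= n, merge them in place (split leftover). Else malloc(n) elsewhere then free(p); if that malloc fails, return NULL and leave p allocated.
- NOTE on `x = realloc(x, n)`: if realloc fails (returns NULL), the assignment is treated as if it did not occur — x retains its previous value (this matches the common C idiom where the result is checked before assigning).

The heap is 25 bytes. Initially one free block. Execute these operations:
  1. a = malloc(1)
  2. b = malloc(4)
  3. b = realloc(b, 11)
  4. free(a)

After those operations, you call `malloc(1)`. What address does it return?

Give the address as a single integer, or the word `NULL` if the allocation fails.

Answer: 0

Derivation:
Op 1: a = malloc(1) -> a = 0; heap: [0-0 ALLOC][1-24 FREE]
Op 2: b = malloc(4) -> b = 1; heap: [0-0 ALLOC][1-4 ALLOC][5-24 FREE]
Op 3: b = realloc(b, 11) -> b = 1; heap: [0-0 ALLOC][1-11 ALLOC][12-24 FREE]
Op 4: free(a) -> (freed a); heap: [0-0 FREE][1-11 ALLOC][12-24 FREE]
malloc(1): first-fit scan over [0-0 FREE][1-11 ALLOC][12-24 FREE] -> 0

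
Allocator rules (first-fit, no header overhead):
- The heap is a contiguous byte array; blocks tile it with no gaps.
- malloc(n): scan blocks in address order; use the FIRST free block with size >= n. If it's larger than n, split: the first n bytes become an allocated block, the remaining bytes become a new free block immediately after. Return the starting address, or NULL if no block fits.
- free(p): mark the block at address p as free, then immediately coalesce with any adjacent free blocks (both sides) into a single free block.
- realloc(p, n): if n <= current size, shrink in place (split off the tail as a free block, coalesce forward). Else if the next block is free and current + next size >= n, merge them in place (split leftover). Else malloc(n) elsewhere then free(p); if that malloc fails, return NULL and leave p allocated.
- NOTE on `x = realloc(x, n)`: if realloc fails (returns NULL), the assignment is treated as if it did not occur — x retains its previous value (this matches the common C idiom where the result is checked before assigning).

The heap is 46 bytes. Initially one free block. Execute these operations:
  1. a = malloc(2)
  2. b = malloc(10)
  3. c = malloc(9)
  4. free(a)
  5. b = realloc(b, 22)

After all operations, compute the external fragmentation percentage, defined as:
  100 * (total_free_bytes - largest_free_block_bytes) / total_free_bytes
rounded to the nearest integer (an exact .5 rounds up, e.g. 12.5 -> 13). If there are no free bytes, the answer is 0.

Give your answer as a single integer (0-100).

Op 1: a = malloc(2) -> a = 0; heap: [0-1 ALLOC][2-45 FREE]
Op 2: b = malloc(10) -> b = 2; heap: [0-1 ALLOC][2-11 ALLOC][12-45 FREE]
Op 3: c = malloc(9) -> c = 12; heap: [0-1 ALLOC][2-11 ALLOC][12-20 ALLOC][21-45 FREE]
Op 4: free(a) -> (freed a); heap: [0-1 FREE][2-11 ALLOC][12-20 ALLOC][21-45 FREE]
Op 5: b = realloc(b, 22) -> b = 21; heap: [0-11 FREE][12-20 ALLOC][21-42 ALLOC][43-45 FREE]
Free blocks: [12 3] total_free=15 largest=12 -> 100*(15-12)/15 = 300/15 = 20

Answer: 20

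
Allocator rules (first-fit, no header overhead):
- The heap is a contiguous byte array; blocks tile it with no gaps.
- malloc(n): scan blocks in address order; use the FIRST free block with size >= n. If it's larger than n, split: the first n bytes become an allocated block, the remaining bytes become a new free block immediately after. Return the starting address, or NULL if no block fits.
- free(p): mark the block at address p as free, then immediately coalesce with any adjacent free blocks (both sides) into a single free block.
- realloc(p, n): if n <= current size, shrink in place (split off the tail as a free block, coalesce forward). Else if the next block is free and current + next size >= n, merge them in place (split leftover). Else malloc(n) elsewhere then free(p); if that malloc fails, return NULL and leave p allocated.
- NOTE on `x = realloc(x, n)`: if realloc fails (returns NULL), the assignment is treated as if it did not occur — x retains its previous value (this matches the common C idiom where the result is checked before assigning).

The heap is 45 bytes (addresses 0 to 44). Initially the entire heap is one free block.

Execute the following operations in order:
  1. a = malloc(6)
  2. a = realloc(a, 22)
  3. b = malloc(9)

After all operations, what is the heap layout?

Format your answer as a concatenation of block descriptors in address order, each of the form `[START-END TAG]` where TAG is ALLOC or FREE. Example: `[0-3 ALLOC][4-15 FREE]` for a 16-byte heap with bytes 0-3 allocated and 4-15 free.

Op 1: a = malloc(6) -> a = 0; heap: [0-5 ALLOC][6-44 FREE]
Op 2: a = realloc(a, 22) -> a = 0; heap: [0-21 ALLOC][22-44 FREE]
Op 3: b = malloc(9) -> b = 22; heap: [0-21 ALLOC][22-30 ALLOC][31-44 FREE]

Answer: [0-21 ALLOC][22-30 ALLOC][31-44 FREE]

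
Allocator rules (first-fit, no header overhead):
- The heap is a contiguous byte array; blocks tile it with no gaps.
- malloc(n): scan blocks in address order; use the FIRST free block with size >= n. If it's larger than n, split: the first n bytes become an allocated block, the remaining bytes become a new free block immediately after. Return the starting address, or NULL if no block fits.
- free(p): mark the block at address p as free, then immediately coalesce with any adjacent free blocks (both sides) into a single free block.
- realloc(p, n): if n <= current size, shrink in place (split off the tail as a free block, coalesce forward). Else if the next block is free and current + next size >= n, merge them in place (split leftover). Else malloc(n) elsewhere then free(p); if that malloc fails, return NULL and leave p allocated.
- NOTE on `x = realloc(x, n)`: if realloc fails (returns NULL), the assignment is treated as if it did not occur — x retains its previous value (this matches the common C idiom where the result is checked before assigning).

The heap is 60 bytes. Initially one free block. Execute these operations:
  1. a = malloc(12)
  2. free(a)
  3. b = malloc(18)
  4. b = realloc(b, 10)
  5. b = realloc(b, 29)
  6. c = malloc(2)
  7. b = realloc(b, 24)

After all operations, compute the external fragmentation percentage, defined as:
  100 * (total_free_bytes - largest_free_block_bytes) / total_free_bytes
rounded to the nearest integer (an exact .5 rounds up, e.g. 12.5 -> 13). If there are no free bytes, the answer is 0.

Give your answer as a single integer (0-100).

Op 1: a = malloc(12) -> a = 0; heap: [0-11 ALLOC][12-59 FREE]
Op 2: free(a) -> (freed a); heap: [0-59 FREE]
Op 3: b = malloc(18) -> b = 0; heap: [0-17 ALLOC][18-59 FREE]
Op 4: b = realloc(b, 10) -> b = 0; heap: [0-9 ALLOC][10-59 FREE]
Op 5: b = realloc(b, 29) -> b = 0; heap: [0-28 ALLOC][29-59 FREE]
Op 6: c = malloc(2) -> c = 29; heap: [0-28 ALLOC][29-30 ALLOC][31-59 FREE]
Op 7: b = realloc(b, 24) -> b = 0; heap: [0-23 ALLOC][24-28 FREE][29-30 ALLOC][31-59 FREE]
Free blocks: [5 29] total_free=34 largest=29 -> 100*(34-29)/34 = 500/34 ≈ 14.706 -> rounds to 15

Answer: 15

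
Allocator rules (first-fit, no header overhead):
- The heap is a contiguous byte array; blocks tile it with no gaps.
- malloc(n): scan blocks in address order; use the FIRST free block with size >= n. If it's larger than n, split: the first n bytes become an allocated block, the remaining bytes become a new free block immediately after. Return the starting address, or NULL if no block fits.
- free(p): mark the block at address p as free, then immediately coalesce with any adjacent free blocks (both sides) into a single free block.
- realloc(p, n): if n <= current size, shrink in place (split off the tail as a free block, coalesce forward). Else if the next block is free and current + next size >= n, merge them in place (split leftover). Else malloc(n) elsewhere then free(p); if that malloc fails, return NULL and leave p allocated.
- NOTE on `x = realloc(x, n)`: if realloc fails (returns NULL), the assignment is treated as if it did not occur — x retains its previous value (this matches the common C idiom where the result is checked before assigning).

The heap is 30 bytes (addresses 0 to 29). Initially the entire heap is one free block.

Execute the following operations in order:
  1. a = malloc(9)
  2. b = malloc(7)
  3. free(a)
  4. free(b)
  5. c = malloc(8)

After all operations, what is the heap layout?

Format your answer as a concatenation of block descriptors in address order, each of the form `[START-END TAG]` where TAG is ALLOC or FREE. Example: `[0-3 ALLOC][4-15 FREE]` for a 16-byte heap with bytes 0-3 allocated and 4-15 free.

Answer: [0-7 ALLOC][8-29 FREE]

Derivation:
Op 1: a = malloc(9) -> a = 0; heap: [0-8 ALLOC][9-29 FREE]
Op 2: b = malloc(7) -> b = 9; heap: [0-8 ALLOC][9-15 ALLOC][16-29 FREE]
Op 3: free(a) -> (freed a); heap: [0-8 FREE][9-15 ALLOC][16-29 FREE]
Op 4: free(b) -> (freed b); heap: [0-29 FREE]
Op 5: c = malloc(8) -> c = 0; heap: [0-7 ALLOC][8-29 FREE]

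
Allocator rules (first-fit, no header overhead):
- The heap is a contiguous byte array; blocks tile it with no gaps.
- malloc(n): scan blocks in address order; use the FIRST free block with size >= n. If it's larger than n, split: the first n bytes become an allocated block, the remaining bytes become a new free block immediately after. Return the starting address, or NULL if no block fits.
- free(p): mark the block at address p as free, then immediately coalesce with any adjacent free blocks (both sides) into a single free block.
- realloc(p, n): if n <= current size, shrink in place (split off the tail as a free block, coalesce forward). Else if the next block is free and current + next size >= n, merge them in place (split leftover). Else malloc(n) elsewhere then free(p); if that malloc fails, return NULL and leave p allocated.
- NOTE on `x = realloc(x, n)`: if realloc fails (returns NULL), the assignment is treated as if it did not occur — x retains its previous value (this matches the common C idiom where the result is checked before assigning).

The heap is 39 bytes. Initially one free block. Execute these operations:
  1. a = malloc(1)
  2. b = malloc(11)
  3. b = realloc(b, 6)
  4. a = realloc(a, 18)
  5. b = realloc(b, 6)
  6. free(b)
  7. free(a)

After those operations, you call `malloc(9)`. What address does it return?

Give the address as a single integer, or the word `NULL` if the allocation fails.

Op 1: a = malloc(1) -> a = 0; heap: [0-0 ALLOC][1-38 FREE]
Op 2: b = malloc(11) -> b = 1; heap: [0-0 ALLOC][1-11 ALLOC][12-38 FREE]
Op 3: b = realloc(b, 6) -> b = 1; heap: [0-0 ALLOC][1-6 ALLOC][7-38 FREE]
Op 4: a = realloc(a, 18) -> a = 7; heap: [0-0 FREE][1-6 ALLOC][7-24 ALLOC][25-38 FREE]
Op 5: b = realloc(b, 6) -> b = 1; heap: [0-0 FREE][1-6 ALLOC][7-24 ALLOC][25-38 FREE]
Op 6: free(b) -> (freed b); heap: [0-6 FREE][7-24 ALLOC][25-38 FREE]
Op 7: free(a) -> (freed a); heap: [0-38 FREE]
malloc(9): first-fit scan over [0-38 FREE] -> 0

Answer: 0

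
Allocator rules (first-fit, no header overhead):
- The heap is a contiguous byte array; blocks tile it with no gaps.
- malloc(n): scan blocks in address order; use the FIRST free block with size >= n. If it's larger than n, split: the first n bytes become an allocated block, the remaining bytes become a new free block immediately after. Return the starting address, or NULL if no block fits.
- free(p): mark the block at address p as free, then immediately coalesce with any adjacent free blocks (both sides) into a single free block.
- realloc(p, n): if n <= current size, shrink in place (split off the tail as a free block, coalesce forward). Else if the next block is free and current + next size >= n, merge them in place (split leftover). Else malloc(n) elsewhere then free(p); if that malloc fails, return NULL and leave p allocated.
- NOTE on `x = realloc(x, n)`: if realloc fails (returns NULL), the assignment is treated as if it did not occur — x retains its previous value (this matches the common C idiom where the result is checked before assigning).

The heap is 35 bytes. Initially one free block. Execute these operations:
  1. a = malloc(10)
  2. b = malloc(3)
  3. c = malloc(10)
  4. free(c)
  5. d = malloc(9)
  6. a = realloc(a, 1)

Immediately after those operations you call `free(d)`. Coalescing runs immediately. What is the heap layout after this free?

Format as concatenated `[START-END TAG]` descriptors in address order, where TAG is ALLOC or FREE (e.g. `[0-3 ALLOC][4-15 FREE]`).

Op 1: a = malloc(10) -> a = 0; heap: [0-9 ALLOC][10-34 FREE]
Op 2: b = malloc(3) -> b = 10; heap: [0-9 ALLOC][10-12 ALLOC][13-34 FREE]
Op 3: c = malloc(10) -> c = 13; heap: [0-9 ALLOC][10-12 ALLOC][13-22 ALLOC][23-34 FREE]
Op 4: free(c) -> (freed c); heap: [0-9 ALLOC][10-12 ALLOC][13-34 FREE]
Op 5: d = malloc(9) -> d = 13; heap: [0-9 ALLOC][10-12 ALLOC][13-21 ALLOC][22-34 FREE]
Op 6: a = realloc(a, 1) -> a = 0; heap: [0-0 ALLOC][1-9 FREE][10-12 ALLOC][13-21 ALLOC][22-34 FREE]
free(d): d = 13 -> block [13-21 ALLOC]; mark free, coalesce with adjacent free neighbors -> [0-0 ALLOC][1-9 FREE][10-12 ALLOC][13-34 FREE]

Answer: [0-0 ALLOC][1-9 FREE][10-12 ALLOC][13-34 FREE]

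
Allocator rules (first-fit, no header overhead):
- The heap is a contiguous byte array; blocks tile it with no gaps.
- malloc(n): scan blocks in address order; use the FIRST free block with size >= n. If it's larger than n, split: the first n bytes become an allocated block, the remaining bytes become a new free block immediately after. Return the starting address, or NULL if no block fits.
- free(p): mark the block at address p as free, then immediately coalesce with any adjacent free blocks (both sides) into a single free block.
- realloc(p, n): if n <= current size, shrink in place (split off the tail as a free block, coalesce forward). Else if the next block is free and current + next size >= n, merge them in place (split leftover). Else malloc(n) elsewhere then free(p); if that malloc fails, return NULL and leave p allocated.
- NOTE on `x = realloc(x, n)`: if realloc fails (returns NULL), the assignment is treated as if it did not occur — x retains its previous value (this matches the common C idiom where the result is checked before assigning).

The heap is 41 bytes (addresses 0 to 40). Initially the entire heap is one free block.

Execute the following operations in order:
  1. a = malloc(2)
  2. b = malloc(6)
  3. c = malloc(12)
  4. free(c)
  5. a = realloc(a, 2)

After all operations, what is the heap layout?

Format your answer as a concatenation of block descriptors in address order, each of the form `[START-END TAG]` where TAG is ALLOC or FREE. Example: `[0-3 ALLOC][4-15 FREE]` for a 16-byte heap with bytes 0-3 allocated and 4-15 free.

Op 1: a = malloc(2) -> a = 0; heap: [0-1 ALLOC][2-40 FREE]
Op 2: b = malloc(6) -> b = 2; heap: [0-1 ALLOC][2-7 ALLOC][8-40 FREE]
Op 3: c = malloc(12) -> c = 8; heap: [0-1 ALLOC][2-7 ALLOC][8-19 ALLOC][20-40 FREE]
Op 4: free(c) -> (freed c); heap: [0-1 ALLOC][2-7 ALLOC][8-40 FREE]
Op 5: a = realloc(a, 2) -> a = 0; heap: [0-1 ALLOC][2-7 ALLOC][8-40 FREE]

Answer: [0-1 ALLOC][2-7 ALLOC][8-40 FREE]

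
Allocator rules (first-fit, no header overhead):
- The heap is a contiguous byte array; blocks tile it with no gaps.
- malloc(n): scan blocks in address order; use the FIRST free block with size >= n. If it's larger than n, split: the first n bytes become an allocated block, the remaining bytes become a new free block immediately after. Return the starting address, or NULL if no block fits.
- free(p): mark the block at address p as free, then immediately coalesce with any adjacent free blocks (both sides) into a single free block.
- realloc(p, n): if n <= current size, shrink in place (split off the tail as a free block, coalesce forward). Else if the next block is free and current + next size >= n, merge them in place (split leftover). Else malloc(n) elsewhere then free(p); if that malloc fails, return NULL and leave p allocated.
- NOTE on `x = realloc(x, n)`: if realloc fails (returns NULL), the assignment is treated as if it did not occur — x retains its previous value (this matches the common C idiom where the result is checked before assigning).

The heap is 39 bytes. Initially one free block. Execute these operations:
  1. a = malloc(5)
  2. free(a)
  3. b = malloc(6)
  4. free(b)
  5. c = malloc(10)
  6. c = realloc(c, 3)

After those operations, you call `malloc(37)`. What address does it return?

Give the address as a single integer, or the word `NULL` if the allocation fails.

Op 1: a = malloc(5) -> a = 0; heap: [0-4 ALLOC][5-38 FREE]
Op 2: free(a) -> (freed a); heap: [0-38 FREE]
Op 3: b = malloc(6) -> b = 0; heap: [0-5 ALLOC][6-38 FREE]
Op 4: free(b) -> (freed b); heap: [0-38 FREE]
Op 5: c = malloc(10) -> c = 0; heap: [0-9 ALLOC][10-38 FREE]
Op 6: c = realloc(c, 3) -> c = 0; heap: [0-2 ALLOC][3-38 FREE]
malloc(37): first-fit scan over [0-2 ALLOC][3-38 FREE] -> NULL

Answer: NULL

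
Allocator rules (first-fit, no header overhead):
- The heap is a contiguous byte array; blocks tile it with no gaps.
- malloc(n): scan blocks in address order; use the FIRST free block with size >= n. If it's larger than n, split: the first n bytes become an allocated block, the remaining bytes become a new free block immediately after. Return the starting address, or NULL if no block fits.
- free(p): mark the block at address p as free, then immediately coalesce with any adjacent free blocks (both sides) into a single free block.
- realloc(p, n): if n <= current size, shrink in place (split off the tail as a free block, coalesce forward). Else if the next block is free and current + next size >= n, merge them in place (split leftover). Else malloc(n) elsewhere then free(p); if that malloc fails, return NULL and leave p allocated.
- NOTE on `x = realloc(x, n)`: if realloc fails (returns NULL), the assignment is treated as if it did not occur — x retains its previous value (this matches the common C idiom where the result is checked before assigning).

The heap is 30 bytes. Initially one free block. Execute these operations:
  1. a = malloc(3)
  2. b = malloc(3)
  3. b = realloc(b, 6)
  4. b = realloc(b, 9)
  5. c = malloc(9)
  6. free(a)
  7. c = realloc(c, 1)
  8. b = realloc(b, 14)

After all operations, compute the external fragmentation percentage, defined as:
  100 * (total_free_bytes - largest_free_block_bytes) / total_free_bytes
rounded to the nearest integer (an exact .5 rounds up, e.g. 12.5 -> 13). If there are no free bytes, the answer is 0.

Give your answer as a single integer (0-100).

Op 1: a = malloc(3) -> a = 0; heap: [0-2 ALLOC][3-29 FREE]
Op 2: b = malloc(3) -> b = 3; heap: [0-2 ALLOC][3-5 ALLOC][6-29 FREE]
Op 3: b = realloc(b, 6) -> b = 3; heap: [0-2 ALLOC][3-8 ALLOC][9-29 FREE]
Op 4: b = realloc(b, 9) -> b = 3; heap: [0-2 ALLOC][3-11 ALLOC][12-29 FREE]
Op 5: c = malloc(9) -> c = 12; heap: [0-2 ALLOC][3-11 ALLOC][12-20 ALLOC][21-29 FREE]
Op 6: free(a) -> (freed a); heap: [0-2 FREE][3-11 ALLOC][12-20 ALLOC][21-29 FREE]
Op 7: c = realloc(c, 1) -> c = 12; heap: [0-2 FREE][3-11 ALLOC][12-12 ALLOC][13-29 FREE]
Op 8: b = realloc(b, 14) -> b = 13; heap: [0-11 FREE][12-12 ALLOC][13-26 ALLOC][27-29 FREE]
Free blocks: [12 3] total_free=15 largest=12 -> 100*(15-12)/15 = 300/15 = 20

Answer: 20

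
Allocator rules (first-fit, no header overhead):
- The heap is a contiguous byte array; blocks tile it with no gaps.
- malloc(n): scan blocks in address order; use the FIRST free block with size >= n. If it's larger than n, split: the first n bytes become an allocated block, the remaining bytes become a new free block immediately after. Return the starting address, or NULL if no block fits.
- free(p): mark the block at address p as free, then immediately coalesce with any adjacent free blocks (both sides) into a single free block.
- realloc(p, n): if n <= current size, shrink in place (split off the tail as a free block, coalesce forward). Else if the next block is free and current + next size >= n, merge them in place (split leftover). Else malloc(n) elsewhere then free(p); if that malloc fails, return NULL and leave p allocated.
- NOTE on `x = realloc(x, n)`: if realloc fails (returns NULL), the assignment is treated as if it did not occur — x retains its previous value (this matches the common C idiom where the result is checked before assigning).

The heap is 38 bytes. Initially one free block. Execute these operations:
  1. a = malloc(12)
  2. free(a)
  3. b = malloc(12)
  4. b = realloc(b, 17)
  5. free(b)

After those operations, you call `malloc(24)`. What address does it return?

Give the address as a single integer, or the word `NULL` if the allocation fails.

Op 1: a = malloc(12) -> a = 0; heap: [0-11 ALLOC][12-37 FREE]
Op 2: free(a) -> (freed a); heap: [0-37 FREE]
Op 3: b = malloc(12) -> b = 0; heap: [0-11 ALLOC][12-37 FREE]
Op 4: b = realloc(b, 17) -> b = 0; heap: [0-16 ALLOC][17-37 FREE]
Op 5: free(b) -> (freed b); heap: [0-37 FREE]
malloc(24): first-fit scan over [0-37 FREE] -> 0

Answer: 0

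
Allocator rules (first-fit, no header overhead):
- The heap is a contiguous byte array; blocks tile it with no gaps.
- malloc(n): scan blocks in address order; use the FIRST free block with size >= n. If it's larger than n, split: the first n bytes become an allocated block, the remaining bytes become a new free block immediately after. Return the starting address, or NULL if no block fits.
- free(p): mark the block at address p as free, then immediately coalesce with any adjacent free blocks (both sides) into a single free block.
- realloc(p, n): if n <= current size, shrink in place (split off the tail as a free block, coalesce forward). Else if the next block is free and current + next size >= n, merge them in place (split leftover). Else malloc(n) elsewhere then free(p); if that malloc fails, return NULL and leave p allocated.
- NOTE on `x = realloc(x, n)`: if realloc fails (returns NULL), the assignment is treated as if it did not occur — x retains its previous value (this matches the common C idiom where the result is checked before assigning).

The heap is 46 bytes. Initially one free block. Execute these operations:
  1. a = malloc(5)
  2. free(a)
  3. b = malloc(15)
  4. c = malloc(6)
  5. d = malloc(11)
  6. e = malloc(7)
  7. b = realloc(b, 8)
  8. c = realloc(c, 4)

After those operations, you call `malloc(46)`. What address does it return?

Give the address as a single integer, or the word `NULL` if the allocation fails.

Answer: NULL

Derivation:
Op 1: a = malloc(5) -> a = 0; heap: [0-4 ALLOC][5-45 FREE]
Op 2: free(a) -> (freed a); heap: [0-45 FREE]
Op 3: b = malloc(15) -> b = 0; heap: [0-14 ALLOC][15-45 FREE]
Op 4: c = malloc(6) -> c = 15; heap: [0-14 ALLOC][15-20 ALLOC][21-45 FREE]
Op 5: d = malloc(11) -> d = 21; heap: [0-14 ALLOC][15-20 ALLOC][21-31 ALLOC][32-45 FREE]
Op 6: e = malloc(7) -> e = 32; heap: [0-14 ALLOC][15-20 ALLOC][21-31 ALLOC][32-38 ALLOC][39-45 FREE]
Op 7: b = realloc(b, 8) -> b = 0; heap: [0-7 ALLOC][8-14 FREE][15-20 ALLOC][21-31 ALLOC][32-38 ALLOC][39-45 FREE]
Op 8: c = realloc(c, 4) -> c = 15; heap: [0-7 ALLOC][8-14 FREE][15-18 ALLOC][19-20 FREE][21-31 ALLOC][32-38 ALLOC][39-45 FREE]
malloc(46): first-fit scan over [0-7 ALLOC][8-14 FREE][15-18 ALLOC][19-20 FREE][21-31 ALLOC][32-38 ALLOC][39-45 FREE] -> NULL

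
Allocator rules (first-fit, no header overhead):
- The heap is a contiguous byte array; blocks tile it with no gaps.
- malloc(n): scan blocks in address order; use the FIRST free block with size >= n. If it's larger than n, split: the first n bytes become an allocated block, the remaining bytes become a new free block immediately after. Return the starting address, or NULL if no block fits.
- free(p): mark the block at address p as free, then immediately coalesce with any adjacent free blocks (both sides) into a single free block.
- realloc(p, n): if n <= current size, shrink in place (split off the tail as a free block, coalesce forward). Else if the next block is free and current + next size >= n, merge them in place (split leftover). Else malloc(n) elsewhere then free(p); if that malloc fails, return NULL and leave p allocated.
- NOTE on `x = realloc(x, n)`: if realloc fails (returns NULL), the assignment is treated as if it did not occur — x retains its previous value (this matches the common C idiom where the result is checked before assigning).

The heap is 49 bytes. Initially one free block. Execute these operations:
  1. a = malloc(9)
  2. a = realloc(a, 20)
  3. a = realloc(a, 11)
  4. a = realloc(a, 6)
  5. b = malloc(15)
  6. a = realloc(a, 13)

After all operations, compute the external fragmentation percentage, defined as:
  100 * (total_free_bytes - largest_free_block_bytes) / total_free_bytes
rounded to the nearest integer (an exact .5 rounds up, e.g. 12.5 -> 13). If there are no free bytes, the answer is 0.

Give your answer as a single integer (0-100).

Answer: 29

Derivation:
Op 1: a = malloc(9) -> a = 0; heap: [0-8 ALLOC][9-48 FREE]
Op 2: a = realloc(a, 20) -> a = 0; heap: [0-19 ALLOC][20-48 FREE]
Op 3: a = realloc(a, 11) -> a = 0; heap: [0-10 ALLOC][11-48 FREE]
Op 4: a = realloc(a, 6) -> a = 0; heap: [0-5 ALLOC][6-48 FREE]
Op 5: b = malloc(15) -> b = 6; heap: [0-5 ALLOC][6-20 ALLOC][21-48 FREE]
Op 6: a = realloc(a, 13) -> a = 21; heap: [0-5 FREE][6-20 ALLOC][21-33 ALLOC][34-48 FREE]
Free blocks: [6 15] total_free=21 largest=15 -> 100*(21-15)/21 = 600/21 ≈ 28.571 -> rounds to 29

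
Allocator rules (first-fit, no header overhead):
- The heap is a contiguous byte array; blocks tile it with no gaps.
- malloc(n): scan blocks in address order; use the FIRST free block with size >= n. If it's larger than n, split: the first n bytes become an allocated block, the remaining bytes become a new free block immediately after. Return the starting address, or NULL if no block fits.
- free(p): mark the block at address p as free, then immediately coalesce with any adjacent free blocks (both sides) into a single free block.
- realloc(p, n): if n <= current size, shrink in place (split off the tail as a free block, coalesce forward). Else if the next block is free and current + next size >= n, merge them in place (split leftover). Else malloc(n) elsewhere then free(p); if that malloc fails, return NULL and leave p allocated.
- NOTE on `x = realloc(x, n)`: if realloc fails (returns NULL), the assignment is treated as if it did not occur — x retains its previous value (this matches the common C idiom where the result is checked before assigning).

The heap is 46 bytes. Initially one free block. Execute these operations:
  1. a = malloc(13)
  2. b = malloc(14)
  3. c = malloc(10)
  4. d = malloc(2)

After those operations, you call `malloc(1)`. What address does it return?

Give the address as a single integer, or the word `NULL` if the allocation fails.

Answer: 39

Derivation:
Op 1: a = malloc(13) -> a = 0; heap: [0-12 ALLOC][13-45 FREE]
Op 2: b = malloc(14) -> b = 13; heap: [0-12 ALLOC][13-26 ALLOC][27-45 FREE]
Op 3: c = malloc(10) -> c = 27; heap: [0-12 ALLOC][13-26 ALLOC][27-36 ALLOC][37-45 FREE]
Op 4: d = malloc(2) -> d = 37; heap: [0-12 ALLOC][13-26 ALLOC][27-36 ALLOC][37-38 ALLOC][39-45 FREE]
malloc(1): first-fit scan over [0-12 ALLOC][13-26 ALLOC][27-36 ALLOC][37-38 ALLOC][39-45 FREE] -> 39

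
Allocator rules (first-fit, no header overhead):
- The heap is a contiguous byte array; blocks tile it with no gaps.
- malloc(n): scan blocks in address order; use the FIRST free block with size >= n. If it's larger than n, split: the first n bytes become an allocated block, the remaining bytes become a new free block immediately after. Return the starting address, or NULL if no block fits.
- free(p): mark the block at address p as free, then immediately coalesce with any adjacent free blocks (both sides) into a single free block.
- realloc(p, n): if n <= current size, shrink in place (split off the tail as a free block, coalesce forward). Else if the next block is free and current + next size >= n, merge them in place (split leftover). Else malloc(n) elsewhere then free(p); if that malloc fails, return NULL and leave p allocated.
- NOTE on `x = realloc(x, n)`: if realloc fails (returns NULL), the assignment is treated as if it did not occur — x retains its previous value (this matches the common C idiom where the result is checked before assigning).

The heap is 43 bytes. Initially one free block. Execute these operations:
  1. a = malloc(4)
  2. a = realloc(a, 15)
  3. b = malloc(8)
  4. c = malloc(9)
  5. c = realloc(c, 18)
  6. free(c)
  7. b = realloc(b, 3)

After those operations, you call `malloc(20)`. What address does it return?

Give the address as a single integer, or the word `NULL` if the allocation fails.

Op 1: a = malloc(4) -> a = 0; heap: [0-3 ALLOC][4-42 FREE]
Op 2: a = realloc(a, 15) -> a = 0; heap: [0-14 ALLOC][15-42 FREE]
Op 3: b = malloc(8) -> b = 15; heap: [0-14 ALLOC][15-22 ALLOC][23-42 FREE]
Op 4: c = malloc(9) -> c = 23; heap: [0-14 ALLOC][15-22 ALLOC][23-31 ALLOC][32-42 FREE]
Op 5: c = realloc(c, 18) -> c = 23; heap: [0-14 ALLOC][15-22 ALLOC][23-40 ALLOC][41-42 FREE]
Op 6: free(c) -> (freed c); heap: [0-14 ALLOC][15-22 ALLOC][23-42 FREE]
Op 7: b = realloc(b, 3) -> b = 15; heap: [0-14 ALLOC][15-17 ALLOC][18-42 FREE]
malloc(20): first-fit scan over [0-14 ALLOC][15-17 ALLOC][18-42 FREE] -> 18

Answer: 18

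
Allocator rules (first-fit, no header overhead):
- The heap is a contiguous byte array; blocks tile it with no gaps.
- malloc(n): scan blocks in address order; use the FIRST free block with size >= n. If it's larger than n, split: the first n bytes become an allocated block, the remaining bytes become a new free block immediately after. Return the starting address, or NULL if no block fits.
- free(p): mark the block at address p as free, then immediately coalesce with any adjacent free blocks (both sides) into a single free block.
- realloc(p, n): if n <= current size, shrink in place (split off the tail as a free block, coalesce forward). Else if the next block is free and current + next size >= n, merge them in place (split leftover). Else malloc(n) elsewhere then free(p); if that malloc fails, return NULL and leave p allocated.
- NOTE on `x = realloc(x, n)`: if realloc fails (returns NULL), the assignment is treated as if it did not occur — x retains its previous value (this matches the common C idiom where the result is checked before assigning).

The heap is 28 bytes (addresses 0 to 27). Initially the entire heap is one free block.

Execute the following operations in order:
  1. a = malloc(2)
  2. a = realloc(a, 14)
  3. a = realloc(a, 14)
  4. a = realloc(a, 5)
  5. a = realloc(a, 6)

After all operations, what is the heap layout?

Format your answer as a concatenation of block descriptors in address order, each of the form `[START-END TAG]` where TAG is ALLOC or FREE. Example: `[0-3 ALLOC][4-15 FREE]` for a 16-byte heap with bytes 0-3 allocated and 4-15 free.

Answer: [0-5 ALLOC][6-27 FREE]

Derivation:
Op 1: a = malloc(2) -> a = 0; heap: [0-1 ALLOC][2-27 FREE]
Op 2: a = realloc(a, 14) -> a = 0; heap: [0-13 ALLOC][14-27 FREE]
Op 3: a = realloc(a, 14) -> a = 0; heap: [0-13 ALLOC][14-27 FREE]
Op 4: a = realloc(a, 5) -> a = 0; heap: [0-4 ALLOC][5-27 FREE]
Op 5: a = realloc(a, 6) -> a = 0; heap: [0-5 ALLOC][6-27 FREE]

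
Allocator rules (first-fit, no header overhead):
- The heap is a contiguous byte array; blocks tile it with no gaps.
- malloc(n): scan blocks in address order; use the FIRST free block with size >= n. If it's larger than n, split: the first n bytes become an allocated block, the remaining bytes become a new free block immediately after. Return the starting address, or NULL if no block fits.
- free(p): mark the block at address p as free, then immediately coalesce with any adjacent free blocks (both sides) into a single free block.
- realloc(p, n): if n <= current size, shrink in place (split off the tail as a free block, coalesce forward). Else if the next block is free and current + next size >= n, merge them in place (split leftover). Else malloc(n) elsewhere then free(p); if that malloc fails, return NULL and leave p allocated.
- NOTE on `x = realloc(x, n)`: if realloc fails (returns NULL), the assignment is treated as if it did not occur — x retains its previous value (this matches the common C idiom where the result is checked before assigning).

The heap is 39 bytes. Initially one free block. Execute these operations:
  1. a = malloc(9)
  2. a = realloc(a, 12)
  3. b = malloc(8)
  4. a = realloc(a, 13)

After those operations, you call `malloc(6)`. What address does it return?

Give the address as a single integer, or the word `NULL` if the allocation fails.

Op 1: a = malloc(9) -> a = 0; heap: [0-8 ALLOC][9-38 FREE]
Op 2: a = realloc(a, 12) -> a = 0; heap: [0-11 ALLOC][12-38 FREE]
Op 3: b = malloc(8) -> b = 12; heap: [0-11 ALLOC][12-19 ALLOC][20-38 FREE]
Op 4: a = realloc(a, 13) -> a = 20; heap: [0-11 FREE][12-19 ALLOC][20-32 ALLOC][33-38 FREE]
malloc(6): first-fit scan over [0-11 FREE][12-19 ALLOC][20-32 ALLOC][33-38 FREE] -> 0

Answer: 0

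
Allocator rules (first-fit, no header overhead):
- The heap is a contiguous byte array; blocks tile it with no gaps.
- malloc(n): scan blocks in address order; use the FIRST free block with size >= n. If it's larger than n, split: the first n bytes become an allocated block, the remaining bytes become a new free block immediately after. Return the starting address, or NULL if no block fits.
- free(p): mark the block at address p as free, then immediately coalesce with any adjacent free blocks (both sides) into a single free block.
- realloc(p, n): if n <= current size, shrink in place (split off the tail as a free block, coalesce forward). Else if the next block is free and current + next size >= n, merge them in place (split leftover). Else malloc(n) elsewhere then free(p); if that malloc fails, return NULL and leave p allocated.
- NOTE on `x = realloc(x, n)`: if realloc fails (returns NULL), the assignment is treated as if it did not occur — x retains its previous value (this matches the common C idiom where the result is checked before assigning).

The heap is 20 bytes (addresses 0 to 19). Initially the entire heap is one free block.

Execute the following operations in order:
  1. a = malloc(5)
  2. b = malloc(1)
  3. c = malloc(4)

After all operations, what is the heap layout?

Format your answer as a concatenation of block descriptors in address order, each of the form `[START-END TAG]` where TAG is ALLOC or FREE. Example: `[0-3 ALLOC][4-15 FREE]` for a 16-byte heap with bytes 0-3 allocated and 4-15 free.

Op 1: a = malloc(5) -> a = 0; heap: [0-4 ALLOC][5-19 FREE]
Op 2: b = malloc(1) -> b = 5; heap: [0-4 ALLOC][5-5 ALLOC][6-19 FREE]
Op 3: c = malloc(4) -> c = 6; heap: [0-4 ALLOC][5-5 ALLOC][6-9 ALLOC][10-19 FREE]

Answer: [0-4 ALLOC][5-5 ALLOC][6-9 ALLOC][10-19 FREE]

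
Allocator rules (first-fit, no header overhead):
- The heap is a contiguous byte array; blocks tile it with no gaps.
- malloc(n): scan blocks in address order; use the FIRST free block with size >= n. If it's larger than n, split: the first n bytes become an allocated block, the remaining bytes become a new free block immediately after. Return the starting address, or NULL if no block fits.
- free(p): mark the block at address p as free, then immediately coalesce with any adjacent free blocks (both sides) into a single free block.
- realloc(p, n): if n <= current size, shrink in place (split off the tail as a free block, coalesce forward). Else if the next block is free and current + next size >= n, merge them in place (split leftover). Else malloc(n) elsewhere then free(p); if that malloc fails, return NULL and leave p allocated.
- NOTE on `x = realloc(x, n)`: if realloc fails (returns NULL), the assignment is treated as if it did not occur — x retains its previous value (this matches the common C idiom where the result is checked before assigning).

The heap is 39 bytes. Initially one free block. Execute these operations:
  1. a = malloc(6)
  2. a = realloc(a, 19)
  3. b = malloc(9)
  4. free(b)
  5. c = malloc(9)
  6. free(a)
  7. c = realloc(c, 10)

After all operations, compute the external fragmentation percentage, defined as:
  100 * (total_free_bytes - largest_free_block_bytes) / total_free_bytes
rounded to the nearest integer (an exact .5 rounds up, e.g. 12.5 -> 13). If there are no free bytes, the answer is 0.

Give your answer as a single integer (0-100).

Answer: 34

Derivation:
Op 1: a = malloc(6) -> a = 0; heap: [0-5 ALLOC][6-38 FREE]
Op 2: a = realloc(a, 19) -> a = 0; heap: [0-18 ALLOC][19-38 FREE]
Op 3: b = malloc(9) -> b = 19; heap: [0-18 ALLOC][19-27 ALLOC][28-38 FREE]
Op 4: free(b) -> (freed b); heap: [0-18 ALLOC][19-38 FREE]
Op 5: c = malloc(9) -> c = 19; heap: [0-18 ALLOC][19-27 ALLOC][28-38 FREE]
Op 6: free(a) -> (freed a); heap: [0-18 FREE][19-27 ALLOC][28-38 FREE]
Op 7: c = realloc(c, 10) -> c = 19; heap: [0-18 FREE][19-28 ALLOC][29-38 FREE]
Free blocks: [19 10] total_free=29 largest=19 -> 100*(29-19)/29 = 1000/29 ≈ 34.483 -> rounds to 34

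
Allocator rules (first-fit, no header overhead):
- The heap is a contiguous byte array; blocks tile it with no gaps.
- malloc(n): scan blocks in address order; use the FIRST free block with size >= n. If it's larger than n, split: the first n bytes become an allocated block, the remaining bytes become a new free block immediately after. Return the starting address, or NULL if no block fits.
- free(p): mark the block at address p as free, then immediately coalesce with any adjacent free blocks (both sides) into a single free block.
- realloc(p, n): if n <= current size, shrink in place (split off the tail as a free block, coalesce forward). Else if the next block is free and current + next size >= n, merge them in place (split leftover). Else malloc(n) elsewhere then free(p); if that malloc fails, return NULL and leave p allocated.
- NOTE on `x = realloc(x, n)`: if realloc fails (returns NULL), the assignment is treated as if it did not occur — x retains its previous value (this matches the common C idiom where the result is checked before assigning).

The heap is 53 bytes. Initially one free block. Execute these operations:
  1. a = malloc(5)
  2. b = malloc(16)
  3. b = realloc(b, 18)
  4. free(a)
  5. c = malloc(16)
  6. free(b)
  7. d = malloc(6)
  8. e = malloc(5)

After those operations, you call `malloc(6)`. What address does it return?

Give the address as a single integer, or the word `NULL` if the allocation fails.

Op 1: a = malloc(5) -> a = 0; heap: [0-4 ALLOC][5-52 FREE]
Op 2: b = malloc(16) -> b = 5; heap: [0-4 ALLOC][5-20 ALLOC][21-52 FREE]
Op 3: b = realloc(b, 18) -> b = 5; heap: [0-4 ALLOC][5-22 ALLOC][23-52 FREE]
Op 4: free(a) -> (freed a); heap: [0-4 FREE][5-22 ALLOC][23-52 FREE]
Op 5: c = malloc(16) -> c = 23; heap: [0-4 FREE][5-22 ALLOC][23-38 ALLOC][39-52 FREE]
Op 6: free(b) -> (freed b); heap: [0-22 FREE][23-38 ALLOC][39-52 FREE]
Op 7: d = malloc(6) -> d = 0; heap: [0-5 ALLOC][6-22 FREE][23-38 ALLOC][39-52 FREE]
Op 8: e = malloc(5) -> e = 6; heap: [0-5 ALLOC][6-10 ALLOC][11-22 FREE][23-38 ALLOC][39-52 FREE]
malloc(6): first-fit scan over [0-5 ALLOC][6-10 ALLOC][11-22 FREE][23-38 ALLOC][39-52 FREE] -> 11

Answer: 11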